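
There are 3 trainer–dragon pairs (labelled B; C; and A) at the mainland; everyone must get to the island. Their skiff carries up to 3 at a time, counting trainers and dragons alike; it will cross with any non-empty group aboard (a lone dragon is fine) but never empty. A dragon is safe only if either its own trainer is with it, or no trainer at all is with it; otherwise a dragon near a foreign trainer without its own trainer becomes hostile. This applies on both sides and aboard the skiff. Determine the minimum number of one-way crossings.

Counting alone: each trip to the island takes at most 3 across and each return brings at least 1 back, so after t trips out (and t−1 returns) at most 3t − (t−1) of the 6 are across; that first reaches 6 at t = 3, so at least 5 crossings are needed.
The plan below uses exactly 5 crossings, so it is optimal:
1. dragon B and trainer B cross → the island.
2. trainer B crosses ← the mainland.
3. trainer A, trainer B, and trainer C cross → the island.
4. dragon B crosses ← the mainland.
5. dragon A, dragon B, and dragon C cross → the island.

5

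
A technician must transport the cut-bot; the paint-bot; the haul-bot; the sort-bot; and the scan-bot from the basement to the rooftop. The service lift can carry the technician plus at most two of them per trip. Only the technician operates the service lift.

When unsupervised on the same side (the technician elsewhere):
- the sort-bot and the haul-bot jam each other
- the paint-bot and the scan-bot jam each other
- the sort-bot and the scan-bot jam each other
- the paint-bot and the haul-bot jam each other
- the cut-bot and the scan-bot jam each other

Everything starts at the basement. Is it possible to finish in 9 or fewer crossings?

Yes — this plan uses 7 crossings (≤ 9):
1. Technician goes to the rooftop with the haul-bot and the scan-bot.  [the basement: the cut-bot, the paint-bot, the sort-bot | the rooftop: the haul-bot, the scan-bot]
2. Technician goes back to the basement alone.  [the basement: the cut-bot, the paint-bot, the sort-bot | the rooftop: the haul-bot, the scan-bot]
3. Technician goes to the rooftop with the cut-bot.  [the basement: the paint-bot, the sort-bot | the rooftop: the cut-bot, the haul-bot, the scan-bot]
4. Technician goes back to the basement with the scan-bot.  [the basement: the paint-bot, the scan-bot, the sort-bot | the rooftop: the cut-bot, the haul-bot]
5. Technician goes to the rooftop with the paint-bot and the sort-bot.  [the basement: the scan-bot | the rooftop: the cut-bot, the haul-bot, the paint-bot, the sort-bot]
6. Technician goes back to the basement with the haul-bot.  [the basement: the haul-bot, the scan-bot | the rooftop: the cut-bot, the paint-bot, the sort-bot]
7. Technician goes to the rooftop with the haul-bot and the scan-bot.  [the basement: — | the rooftop: the cut-bot, the haul-bot, the paint-bot, the scan-bot, the sort-bot]

Yes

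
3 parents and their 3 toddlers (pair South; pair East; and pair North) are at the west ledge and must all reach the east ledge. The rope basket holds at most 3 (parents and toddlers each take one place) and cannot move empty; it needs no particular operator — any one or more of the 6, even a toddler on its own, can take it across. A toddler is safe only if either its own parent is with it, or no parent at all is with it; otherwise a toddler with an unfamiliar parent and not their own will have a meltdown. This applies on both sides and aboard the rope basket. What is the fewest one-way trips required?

Counting alone: each trip to the east ledge takes at most 3 across and each return brings at least 1 back, so after t trips out (and t−1 returns) at most 3t − (t−1) of the 6 are across; that first reaches 6 at t = 3, so at least 5 crossings are needed.
The plan below uses exactly 5 crossings, so it is optimal:
1. parent South and toddler South cross → the east ledge.
2. parent South crosses ← the west ledge.
3. parent East, parent North, and parent South cross → the east ledge.
4. toddler South crosses ← the west ledge.
5. toddler East, toddler North, and toddler South cross → the east ledge.

5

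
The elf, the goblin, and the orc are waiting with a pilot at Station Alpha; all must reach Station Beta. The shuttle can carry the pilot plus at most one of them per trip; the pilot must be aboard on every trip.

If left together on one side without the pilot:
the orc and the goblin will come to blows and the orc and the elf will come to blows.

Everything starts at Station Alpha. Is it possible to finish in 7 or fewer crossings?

Yes — this plan uses 7 crossings (≤ 7):
1. Pilot goes to Station Beta with the orc.
2. Pilot goes back to Station Alpha alone.
3. Pilot goes to Station Beta with the elf.
4. Pilot goes back to Station Alpha with the orc.
5. Pilot goes to Station Beta with the goblin.
6. Pilot goes back to Station Alpha alone.
7. Pilot goes to Station Beta with the orc.

Yes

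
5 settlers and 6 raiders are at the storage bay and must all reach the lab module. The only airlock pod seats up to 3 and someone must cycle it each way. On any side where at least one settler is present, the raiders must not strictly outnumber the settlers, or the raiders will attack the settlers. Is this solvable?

No

The raiders already outnumber the settlers at the storage bay before anyone moves, so the starting position itself is disallowed.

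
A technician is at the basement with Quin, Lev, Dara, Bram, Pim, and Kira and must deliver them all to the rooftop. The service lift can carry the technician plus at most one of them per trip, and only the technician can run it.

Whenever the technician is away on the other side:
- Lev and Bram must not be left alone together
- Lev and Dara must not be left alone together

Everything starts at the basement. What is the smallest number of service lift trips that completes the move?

Counting alone: the technician can take at most 1 across per trip to the rooftop, so moving all 6 needs at least 6 loaded trips out, with a return between consecutive ones — at least 11 crossings.
The safety rule pushes this higher. Following every safe sequence of crossings, the most of the 6 that can be at the rooftop as the service lift arrives there on crossing 11 is 5 — never all 6.
So no plan with fewer than 13 crossings exists, and this one achieves 13:
1. Technician goes to the rooftop with Lev.
2. Technician goes back to the basement alone.
3. Technician goes to the rooftop with Quin.
4. Technician goes back to the basement alone.
5. Technician goes to the rooftop with Dara.
6. Technician goes back to the basement with Lev.
7. Technician goes to the rooftop with Bram.
8. Technician goes back to the basement alone.
9. Technician goes to the rooftop with Pim.
10. Technician goes back to the basement alone.
11. Technician goes to the rooftop with Kira.
12. Technician goes back to the basement alone.
13. Technician goes to the rooftop with Lev.

13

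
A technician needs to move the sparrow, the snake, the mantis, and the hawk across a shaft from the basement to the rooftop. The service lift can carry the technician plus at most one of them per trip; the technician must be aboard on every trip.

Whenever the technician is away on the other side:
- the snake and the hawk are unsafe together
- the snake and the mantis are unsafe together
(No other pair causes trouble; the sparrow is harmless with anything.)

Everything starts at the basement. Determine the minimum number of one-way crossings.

Counting alone: the technician can take at most 1 across per trip to the rooftop, so moving all 4 needs at least 4 loaded trips out, with a return between consecutive ones — at least 7 crossings.
The safety rule pushes this higher. Following every safe sequence of crossings, the most of the 4 that can be at the rooftop as the service lift arrives there on crossing 7 is 3 — never all 4.
So no plan with fewer than 9 crossings exists, and this one achieves 9:
1. Technician goes to the rooftop with the snake.
2. Technician goes back to the basement alone.
3. Technician goes to the rooftop with the sparrow.
4. Technician goes back to the basement alone.
5. Technician goes to the rooftop with the mantis.
6. Technician goes back to the basement with the snake.
7. Technician goes to the rooftop with the hawk.
8. Technician goes back to the basement alone.
9. Technician goes to the rooftop with the snake.

9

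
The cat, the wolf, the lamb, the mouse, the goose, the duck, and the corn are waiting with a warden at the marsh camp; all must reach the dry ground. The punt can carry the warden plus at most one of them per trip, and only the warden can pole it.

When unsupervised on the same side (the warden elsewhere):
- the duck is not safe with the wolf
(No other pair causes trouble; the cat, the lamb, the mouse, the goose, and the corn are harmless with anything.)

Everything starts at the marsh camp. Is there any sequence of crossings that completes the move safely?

Yes

1. Warden goes to the dry ground with the wolf.  [the marsh camp: the cat, the corn, the duck, the goose, the lamb, the mouse | the dry ground: the wolf]
2. Warden goes back to the marsh camp alone.  [the marsh camp: the cat, the corn, the duck, the goose, the lamb, the mouse | the dry ground: the wolf]
3. Warden goes to the dry ground with the cat.  [the marsh camp: the corn, the duck, the goose, the lamb, the mouse | the dry ground: the cat, the wolf]
4. Warden goes back to the marsh camp alone.  [the marsh camp: the corn, the duck, the goose, the lamb, the mouse | the dry ground: the cat, the wolf]
5. Warden goes to the dry ground with the lamb.  [the marsh camp: the corn, the duck, the goose, the mouse | the dry ground: the cat, the lamb, the wolf]
6. Warden goes back to the marsh camp alone.  [the marsh camp: the corn, the duck, the goose, the mouse | the dry ground: the cat, the lamb, the wolf]
7. Warden goes to the dry ground with the mouse.  [the marsh camp: the corn, the duck, the goose | the dry ground: the cat, the lamb, the mouse, the wolf]
8. Warden goes back to the marsh camp alone.  [the marsh camp: the corn, the duck, the goose | the dry ground: the cat, the lamb, the mouse, the wolf]
9. Warden goes to the dry ground with the goose.  [the marsh camp: the corn, the duck | the dry ground: the cat, the goose, the lamb, the mouse, the wolf]
10. Warden goes back to the marsh camp alone.  [the marsh camp: the corn, the duck | the dry ground: the cat, the goose, the lamb, the mouse, the wolf]
11. Warden goes to the dry ground with the corn.  [the marsh camp: the duck | the dry ground: the cat, the corn, the goose, the lamb, the mouse, the wolf]
12. Warden goes back to the marsh camp alone.  [the marsh camp: the duck | the dry ground: the cat, the corn, the goose, the lamb, the mouse, the wolf]
13. Warden goes to the dry ground with the duck.  [the marsh camp: — | the dry ground: the cat, the corn, the duck, the goose, the lamb, the mouse, the wolf]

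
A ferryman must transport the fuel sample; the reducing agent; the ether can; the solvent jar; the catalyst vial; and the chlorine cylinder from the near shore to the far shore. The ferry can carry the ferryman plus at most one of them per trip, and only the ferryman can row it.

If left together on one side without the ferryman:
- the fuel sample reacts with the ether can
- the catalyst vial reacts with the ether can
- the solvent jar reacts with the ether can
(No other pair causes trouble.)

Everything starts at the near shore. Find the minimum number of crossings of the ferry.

impossible

Following every safe sequence of crossings from the start, the most of the 6 that can be at the far shore as the ferry arrives there on crossings 1, 3, 5, 7 is 1, 2, 3, 4 respectively; the best ever achieved is 4 of 6.
From crossing 9 on, no configuration arises that was not already reachable earlier: only 36 distinct safe configurations (who is on which side, and where the ferry is) can ever be reached, none of them has everyone across, and every continuation just revisits them. So no valid plan exists.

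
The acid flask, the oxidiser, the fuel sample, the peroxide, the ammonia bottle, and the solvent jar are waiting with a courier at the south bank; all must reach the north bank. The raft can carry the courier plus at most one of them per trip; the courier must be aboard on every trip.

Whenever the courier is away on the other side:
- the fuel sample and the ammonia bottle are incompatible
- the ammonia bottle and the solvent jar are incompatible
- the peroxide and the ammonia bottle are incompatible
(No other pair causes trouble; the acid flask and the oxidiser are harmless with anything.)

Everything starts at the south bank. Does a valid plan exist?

No

Following every safe sequence of crossings from the start, the most of the 6 that can be at the north bank as the raft arrives there on crossings 1, 3, 5, 7 is 1, 2, 3, 4 respectively; the best ever achieved is 4 of 6.
From crossing 9 on, no configuration arises that was not already reachable earlier: only 36 distinct safe configurations (who is on which side, and where the raft is) can ever be reached, none of them has everyone across, and every continuation just revisits them. So no valid plan exists.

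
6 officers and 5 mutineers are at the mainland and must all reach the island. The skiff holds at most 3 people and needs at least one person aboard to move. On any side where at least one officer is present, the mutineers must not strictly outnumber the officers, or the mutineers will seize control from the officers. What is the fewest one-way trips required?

Counting alone: each trip to the island takes at most 3 across and each return brings at least 1 back, so after t trips out (and t−1 returns) at most 3t − (t−1) of the 11 are across; that first reaches 11 at t = 5, so at least 9 crossings are needed.
The plan below uses exactly 9 crossings, so it is optimal:
1. 3 mutineers → the island.  (the mainland: 6O 2M; the island: 0O 3M)
2. 1 mutineer ← the mainland.  (the mainland: 6O 3M; the island: 0O 2M)
3. 3 officers → the island.  (the mainland: 3O 3M; the island: 3O 2M)
4. 1 officer ← the mainland.  (the mainland: 4O 3M; the island: 2O 2M)
5. 2 officers and 1 mutineer → the island.  (the mainland: 2O 2M; the island: 4O 3M)
6. 1 officer ← the mainland.  (the mainland: 3O 2M; the island: 3O 3M)
7. 2 officers and 1 mutineer → the island.  (the mainland: 1O 1M; the island: 5O 4M)
8. 1 officer ← the mainland.  (the mainland: 2O 1M; the island: 4O 4M)
9. 2 officers and 1 mutineer → the island.  (the mainland: 0O 0M; the island: 6O 5M)

9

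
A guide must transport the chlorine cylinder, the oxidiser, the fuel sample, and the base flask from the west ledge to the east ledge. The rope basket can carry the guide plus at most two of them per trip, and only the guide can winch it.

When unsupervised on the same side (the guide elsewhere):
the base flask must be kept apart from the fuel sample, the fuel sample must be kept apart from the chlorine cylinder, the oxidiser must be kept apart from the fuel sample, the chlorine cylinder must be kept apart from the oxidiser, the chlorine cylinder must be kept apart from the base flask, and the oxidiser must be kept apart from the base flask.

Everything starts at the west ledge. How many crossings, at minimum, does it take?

Whatever the first load, the items left behind include a forbidden pair without the guide. No opening move is safe, so no plan exists.

impossible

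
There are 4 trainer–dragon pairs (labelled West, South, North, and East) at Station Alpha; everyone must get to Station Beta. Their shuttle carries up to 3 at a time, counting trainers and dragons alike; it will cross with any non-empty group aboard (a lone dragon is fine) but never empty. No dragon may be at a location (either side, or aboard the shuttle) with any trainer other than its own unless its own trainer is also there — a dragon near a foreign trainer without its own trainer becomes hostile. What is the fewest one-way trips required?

9

Counting alone: each trip to Station Beta takes at most 3 across and each return brings at least 1 back, so after t trips out (and t−1 returns) at most 3t − (t−1) of the 8 are across; that first reaches 8 at t = 4, so at least 7 crossings are needed.
The safety rule pushes this higher. Following every safe sequence of crossings, the most of the 8 that can be at Station Beta as the shuttle arrives there on crossing 7 is 7 — never all 8.
So no plan with fewer than 9 crossings exists, and this one achieves 9:
1. dragon West and trainer West cross → Station Beta.
2. trainer West crosses ← Station Alpha.
3. dragon South, trainer South, and trainer West cross → Station Beta.
4. dragon West and trainer West cross ← Station Alpha.
5. trainer East, trainer North, and trainer West cross → Station Beta.
6. dragon South crosses ← Station Alpha.
7. dragon South and dragon West cross → Station Beta.
8. dragon West crosses ← Station Alpha.
9. dragon East, dragon North, and dragon West cross → Station Beta.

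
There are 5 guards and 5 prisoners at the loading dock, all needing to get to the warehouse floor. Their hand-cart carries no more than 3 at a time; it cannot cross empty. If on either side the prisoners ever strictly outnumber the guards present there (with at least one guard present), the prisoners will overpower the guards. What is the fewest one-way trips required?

11

Counting alone: each trip to the warehouse floor takes at most 3 across and each return brings at least 1 back, so after t trips out (and t−1 returns) at most 3t − (t−1) of the 10 are across; that first reaches 10 at t = 5, so at least 9 crossings are needed.
The safety rule pushes this higher. Following every safe sequence of crossings, the most of the 10 that can be at the warehouse floor as the hand-cart arrives there on crossing 9 is 9 — never all 10.
So no plan with fewer than 11 crossings exists, and this one achieves 11:
1. 2 prisoners → the warehouse floor.  (the loading dock: 5G 3P; the warehouse floor: 0G 2P)
2. 1 prisoner ← the loading dock.  (the loading dock: 5G 4P; the warehouse floor: 0G 1P)
3. 3 prisoners → the warehouse floor.  (the loading dock: 5G 1P; the warehouse floor: 0G 4P)
4. 1 prisoner ← the loading dock.  (the loading dock: 5G 2P; the warehouse floor: 0G 3P)
5. 3 guards → the warehouse floor.  (the loading dock: 2G 2P; the warehouse floor: 3G 3P)
6. 1 guard and 1 prisoner ← the loading dock.  (the loading dock: 3G 3P; the warehouse floor: 2G 2P)
7. 3 guards → the warehouse floor.  (the loading dock: 0G 3P; the warehouse floor: 5G 2P)
8. 1 prisoner ← the loading dock.  (the loading dock: 0G 4P; the warehouse floor: 5G 1P)
9. 2 prisoners → the warehouse floor.  (the loading dock: 0G 2P; the warehouse floor: 5G 3P)
10. 1 prisoner ← the loading dock.  (the loading dock: 0G 3P; the warehouse floor: 5G 2P)
11. 3 prisoners → the warehouse floor.  (the loading dock: 0G 0P; the warehouse floor: 5G 5P)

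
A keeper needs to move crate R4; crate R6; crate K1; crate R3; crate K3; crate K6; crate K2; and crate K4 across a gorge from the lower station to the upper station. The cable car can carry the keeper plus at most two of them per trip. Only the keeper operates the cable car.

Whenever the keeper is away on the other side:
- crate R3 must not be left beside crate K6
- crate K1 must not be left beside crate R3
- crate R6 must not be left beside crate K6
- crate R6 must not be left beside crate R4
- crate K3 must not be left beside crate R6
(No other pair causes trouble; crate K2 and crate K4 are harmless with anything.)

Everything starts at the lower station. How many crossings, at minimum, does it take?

9

Counting alone: the keeper can take at most 2 across per trip to the upper station, so moving all 8 needs at least 4 loaded trips out, with a return between consecutive ones — at least 7 crossings.
The safety rule pushes this higher. Following every safe sequence of crossings, the most of the 8 that can be at the upper station as the cable car arrives there on crossing 7 is 7 — never all 8.
So no plan with fewer than 9 crossings exists, and this one achieves 9:
1. Keeper goes to the upper station with crate R3 and crate R6.  [the lower station: crate K1, crate K2, crate K3, crate K4, crate K6, crate R4 | the upper station: crate R3, crate R6]
2. Keeper goes back to the lower station alone.  [the lower station: crate K1, crate K2, crate K3, crate K4, crate K6, crate R4 | the upper station: crate R3, crate R6]
3. Keeper goes to the upper station with crate K1 and crate R4.  [the lower station: crate K2, crate K3, crate K4, crate K6 | the upper station: crate K1, crate R3, crate R4, crate R6]
4. Keeper goes back to the lower station with crate R3 and crate R6.  [the lower station: crate K2, crate K3, crate K4, crate K6, crate R3, crate R6 | the upper station: crate K1, crate R4]
5. Keeper goes to the upper station with crate K3 and crate K6.  [the lower station: crate K2, crate K4, crate R3, crate R6 | the upper station: crate K1, crate K3, crate K6, crate R4]
6. Keeper goes back to the lower station alone.  [the lower station: crate K2, crate K4, crate R3, crate R6 | the upper station: crate K1, crate K3, crate K6, crate R4]
7. Keeper goes to the upper station with crate K2 and crate K4.  [the lower station: crate R3, crate R6 | the upper station: crate K1, crate K2, crate K3, crate K4, crate K6, crate R4]
8. Keeper goes back to the lower station alone.  [the lower station: crate R3, crate R6 | the upper station: crate K1, crate K2, crate K3, crate K4, crate K6, crate R4]
9. Keeper goes to the upper station with crate R3 and crate R6.  [the lower station: — | the upper station: crate K1, crate K2, crate K3, crate K4, crate K6, crate R3, crate R4, crate R6]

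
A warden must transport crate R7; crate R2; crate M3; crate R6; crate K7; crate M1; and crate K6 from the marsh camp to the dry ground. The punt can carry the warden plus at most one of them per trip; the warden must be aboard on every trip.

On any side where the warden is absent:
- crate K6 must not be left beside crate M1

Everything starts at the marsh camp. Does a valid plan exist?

1. Warden goes to the dry ground with crate M1.
2. Warden goes back to the marsh camp alone.
3. Warden goes to the dry ground with crate R7.
4. Warden goes back to the marsh camp alone.
5. Warden goes to the dry ground with crate R2.
6. Warden goes back to the marsh camp alone.
7. Warden goes to the dry ground with crate M3.
8. Warden goes back to the marsh camp alone.
9. Warden goes to the dry ground with crate R6.
10. Warden goes back to the marsh camp alone.
11. Warden goes to the dry ground with crate K7.
12. Warden goes back to the marsh camp alone.
13. Warden goes to the dry ground with crate K6.

Yes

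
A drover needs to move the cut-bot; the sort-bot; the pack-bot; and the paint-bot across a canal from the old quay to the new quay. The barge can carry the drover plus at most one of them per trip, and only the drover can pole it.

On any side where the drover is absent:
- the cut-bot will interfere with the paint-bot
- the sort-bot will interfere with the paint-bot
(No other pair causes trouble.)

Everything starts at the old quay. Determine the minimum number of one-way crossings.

9

Counting alone: the drover can take at most 1 across per trip to the new quay, so moving all 4 needs at least 4 loaded trips out, with a return between consecutive ones — at least 7 crossings.
The safety rule pushes this higher. Following every safe sequence of crossings, the most of the 4 that can be at the new quay as the barge arrives there on crossing 7 is 3 — never all 4.
So no plan with fewer than 9 crossings exists, and this one achieves 9:
1. Drover goes to the new quay with the paint-bot.  [the old quay: the cut-bot, the pack-bot, the sort-bot | the new quay: the paint-bot]
2. Drover goes back to the old quay alone.  [the old quay: the cut-bot, the pack-bot, the sort-bot | the new quay: the paint-bot]
3. Drover goes to the new quay with the cut-bot.  [the old quay: the pack-bot, the sort-bot | the new quay: the cut-bot, the paint-bot]
4. Drover goes back to the old quay with the paint-bot.  [the old quay: the pack-bot, the paint-bot, the sort-bot | the new quay: the cut-bot]
5. Drover goes to the new quay with the sort-bot.  [the old quay: the pack-bot, the paint-bot | the new quay: the cut-bot, the sort-bot]
6. Drover goes back to the old quay alone.  [the old quay: the pack-bot, the paint-bot | the new quay: the cut-bot, the sort-bot]
7. Drover goes to the new quay with the pack-bot.  [the old quay: the paint-bot | the new quay: the cut-bot, the pack-bot, the sort-bot]
8. Drover goes back to the old quay alone.  [the old quay: the paint-bot | the new quay: the cut-bot, the pack-bot, the sort-bot]
9. Drover goes to the new quay with the paint-bot.  [the old quay: — | the new quay: the cut-bot, the pack-bot, the paint-bot, the sort-bot]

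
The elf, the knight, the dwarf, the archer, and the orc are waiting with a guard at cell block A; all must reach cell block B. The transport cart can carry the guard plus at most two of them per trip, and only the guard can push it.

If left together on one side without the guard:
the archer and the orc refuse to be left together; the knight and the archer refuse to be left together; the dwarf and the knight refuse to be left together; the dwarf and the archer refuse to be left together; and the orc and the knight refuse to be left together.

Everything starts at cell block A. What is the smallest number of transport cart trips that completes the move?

7

Counting alone: the guard can take at most 2 across per trip to cell block B, so moving all 5 needs at least 3 loaded trips out, with a return between consecutive ones — at least 5 crossings.
The safety rule pushes this higher. Following every safe sequence of crossings, the most of the 5 that can be at cell block B as the transport cart arrives there on crossing 5 is 4 — never all 5.
So no plan with fewer than 7 crossings exists, and this one achieves 7:
1. Guard goes to cell block B with the archer and the knight.  [cell block A: the dwarf, the elf, the orc | cell block B: the archer, the knight]
2. Guard goes back to cell block A with the knight.  [cell block A: the dwarf, the elf, the knight, the orc | cell block B: the archer]
3. Guard goes to cell block B with the elf and the knight.  [cell block A: the dwarf, the orc | cell block B: the archer, the elf, the knight]
4. Guard goes back to cell block A with the knight.  [cell block A: the dwarf, the knight, the orc | cell block B: the archer, the elf]
5. Guard goes to cell block B with the dwarf and the orc.  [cell block A: the knight | cell block B: the archer, the dwarf, the elf, the orc]
6. Guard goes back to cell block A with the archer.  [cell block A: the archer, the knight | cell block B: the dwarf, the elf, the orc]
7. Guard goes to cell block B with the archer and the knight.  [cell block A: — | cell block B: the archer, the dwarf, the elf, the knight, the orc]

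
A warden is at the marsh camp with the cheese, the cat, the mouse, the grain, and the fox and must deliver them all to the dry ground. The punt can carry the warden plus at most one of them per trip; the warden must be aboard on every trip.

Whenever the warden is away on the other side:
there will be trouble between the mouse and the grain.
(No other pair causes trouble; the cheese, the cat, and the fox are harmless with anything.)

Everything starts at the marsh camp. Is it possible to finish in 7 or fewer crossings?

No

Counting alone: the warden can take at most 1 across per trip to the dry ground, so moving all 5 needs at least 5 loaded trips out, with a return between consecutive ones — at least 9 crossings.
Since 7 < 9, 7 crossings cannot be enough. (The shortest complete plan in fact takes 9:)
1. Warden goes to the dry ground with the mouse.  [the marsh camp: the cat, the cheese, the fox, the grain | the dry ground: the mouse]
2. Warden goes back to the marsh camp alone.  [the marsh camp: the cat, the cheese, the fox, the grain | the dry ground: the mouse]
3. Warden goes to the dry ground with the cheese.  [the marsh camp: the cat, the fox, the grain | the dry ground: the cheese, the mouse]
4. Warden goes back to the marsh camp alone.  [the marsh camp: the cat, the fox, the grain | the dry ground: the cheese, the mouse]
5. Warden goes to the dry ground with the cat.  [the marsh camp: the fox, the grain | the dry ground: the cat, the cheese, the mouse]
6. Warden goes back to the marsh camp alone.  [the marsh camp: the fox, the grain | the dry ground: the cat, the cheese, the mouse]
7. Warden goes to the dry ground with the fox.  [the marsh camp: the grain | the dry ground: the cat, the cheese, the fox, the mouse]
8. Warden goes back to the marsh camp alone.  [the marsh camp: the grain | the dry ground: the cat, the cheese, the fox, the mouse]
9. Warden goes to the dry ground with the grain.  [the marsh camp: — | the dry ground: the cat, the cheese, the fox, the grain, the mouse]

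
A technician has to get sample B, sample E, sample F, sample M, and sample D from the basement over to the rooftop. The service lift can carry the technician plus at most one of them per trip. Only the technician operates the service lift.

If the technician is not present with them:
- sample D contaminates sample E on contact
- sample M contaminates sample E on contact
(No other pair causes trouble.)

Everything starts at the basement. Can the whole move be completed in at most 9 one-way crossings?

Counting alone: the technician can take at most 1 across per trip to the rooftop, so moving all 5 needs at least 5 loaded trips out, with a return between consecutive ones — at least 9 crossings.
The safety rule pushes this higher. Following every safe sequence of crossings, the most of the 5 that can be at the rooftop as the service lift arrives there on crossing 9 is 4 — never all 5.
So the move cannot be finished within 9 crossings. (The shortest complete plan takes 11:)
1. Technician goes to the rooftop with sample E.  [the basement: sample B, sample D, sample F, sample M | the rooftop: sample E]
2. Technician goes back to the basement alone.  [the basement: sample B, sample D, sample F, sample M | the rooftop: sample E]
3. Technician goes to the rooftop with sample B.  [the basement: sample D, sample F, sample M | the rooftop: sample B, sample E]
4. Technician goes back to the basement alone.  [the basement: sample D, sample F, sample M | the rooftop: sample B, sample E]
5. Technician goes to the rooftop with sample F.  [the basement: sample D, sample M | the rooftop: sample B, sample E, sample F]
6. Technician goes back to the basement alone.  [the basement: sample D, sample M | the rooftop: sample B, sample E, sample F]
7. Technician goes to the rooftop with sample M.  [the basement: sample D | the rooftop: sample B, sample E, sample F, sample M]
8. Technician goes back to the basement with sample E.  [the basement: sample D, sample E | the rooftop: sample B, sample F, sample M]
9. Technician goes to the rooftop with sample D.  [the basement: sample E | the rooftop: sample B, sample D, sample F, sample M]
10. Technician goes back to the basement alone.  [the basement: sample E | the rooftop: sample B, sample D, sample F, sample M]
11. Technician goes to the rooftop with sample E.  [the basement: — | the rooftop: sample B, sample D, sample E, sample F, sample M]

No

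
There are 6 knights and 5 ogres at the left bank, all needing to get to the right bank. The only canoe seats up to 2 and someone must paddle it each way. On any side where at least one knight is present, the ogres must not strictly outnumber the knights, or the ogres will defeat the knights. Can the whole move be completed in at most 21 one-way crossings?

Yes — this plan uses 19 crossings (≤ 21):
1. 2 ogres → the right bank.  (the left bank: 6K 3O; the right bank: 0K 2O)
2. 1 ogre ← the left bank.  (the left bank: 6K 4O; the right bank: 0K 1O)
3. 2 ogres → the right bank.  (the left bank: 6K 2O; the right bank: 0K 3O)
4. 1 ogre ← the left bank.  (the left bank: 6K 3O; the right bank: 0K 2O)
5. 2 knights → the right bank.  (the left bank: 4K 3O; the right bank: 2K 2O)
6. 1 ogre ← the left bank.  (the left bank: 4K 4O; the right bank: 2K 1O)
7. 1 knight and 1 ogre → the right bank.  (the left bank: 3K 3O; the right bank: 3K 2O)
8. 1 knight ← the left bank.  (the left bank: 4K 3O; the right bank: 2K 2O)
9. 1 knight and 1 ogre → the right bank.  (the left bank: 3K 2O; the right bank: 3K 3O)
10. 1 ogre ← the left bank.  (the left bank: 3K 3O; the right bank: 3K 2O)
11. 1 knight and 1 ogre → the right bank.  (the left bank: 2K 2O; the right bank: 4K 3O)
12. 1 knight ← the left bank.  (the left bank: 3K 2O; the right bank: 3K 3O)
13. 1 knight and 1 ogre → the right bank.  (the left bank: 2K 1O; the right bank: 4K 4O)
14. 1 ogre ← the left bank.  (the left bank: 2K 2O; the right bank: 4K 3O)
15. 1 knight and 1 ogre → the right bank.  (the left bank: 1K 1O; the right bank: 5K 4O)
16. 1 knight ← the left bank.  (the left bank: 2K 1O; the right bank: 4K 4O)
17. 1 knight and 1 ogre → the right bank.  (the left bank: 1K 0O; the right bank: 5K 5O)
18. 1 ogre ← the left bank.  (the left bank: 1K 1O; the right bank: 5K 4O)
19. 1 knight and 1 ogre → the right bank.  (the left bank: 0K 0O; the right bank: 6K 5O)

Yes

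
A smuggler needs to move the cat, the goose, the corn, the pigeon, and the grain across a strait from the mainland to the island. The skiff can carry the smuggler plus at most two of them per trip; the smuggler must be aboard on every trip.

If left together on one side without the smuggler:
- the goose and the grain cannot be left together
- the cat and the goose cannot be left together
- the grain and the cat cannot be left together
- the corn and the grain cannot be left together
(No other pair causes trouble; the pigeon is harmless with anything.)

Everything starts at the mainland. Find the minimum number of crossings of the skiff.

7

Counting alone: the smuggler can take at most 2 across per trip to the island, so moving all 5 needs at least 3 loaded trips out, with a return between consecutive ones — at least 5 crossings.
The safety rule pushes this higher. Following every safe sequence of crossings, the most of the 5 that can be at the island as the skiff arrives there on crossing 5 is 4 — never all 5.
So no plan with fewer than 7 crossings exists, and this one achieves 7:
1. Smuggler goes to the island with the cat and the grain.
2. Smuggler goes back to the mainland with the cat.
3. Smuggler goes to the island with the cat and the corn.
4. Smuggler goes back to the mainland with the grain.
5. Smuggler goes to the island with the goose and the pigeon.
6. Smuggler goes back to the mainland with the cat.
7. Smuggler goes to the island with the cat and the grain.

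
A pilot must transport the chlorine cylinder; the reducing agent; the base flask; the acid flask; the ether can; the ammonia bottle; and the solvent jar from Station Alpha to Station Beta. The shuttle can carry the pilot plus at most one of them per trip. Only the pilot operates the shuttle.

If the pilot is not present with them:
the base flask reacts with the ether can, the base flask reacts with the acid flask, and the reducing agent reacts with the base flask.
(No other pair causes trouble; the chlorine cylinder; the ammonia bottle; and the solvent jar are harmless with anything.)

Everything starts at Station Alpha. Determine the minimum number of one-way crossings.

Following every safe sequence of crossings from the start, the most of the 7 that can be at Station Beta as the shuttle arrives there on crossings 1, 3, 5, 7, 9 is 1, 2, 3, 4, 5 respectively; the best ever achieved is 5 of 7.
From crossing 11 on, no configuration arises that was not already reachable earlier: only 72 distinct safe configurations (who is on which side, and where the shuttle is) can ever be reached, none of them has everyone across, and every continuation just revisits them. So no valid plan exists.

impossible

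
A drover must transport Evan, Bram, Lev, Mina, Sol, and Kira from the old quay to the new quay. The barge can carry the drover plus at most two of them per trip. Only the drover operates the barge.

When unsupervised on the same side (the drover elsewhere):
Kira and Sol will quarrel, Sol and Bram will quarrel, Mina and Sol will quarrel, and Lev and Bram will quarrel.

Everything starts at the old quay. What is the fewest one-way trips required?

7

Counting alone: the drover can take at most 2 across per trip to the new quay, so moving all 6 needs at least 3 loaded trips out, with a return between consecutive ones — at least 5 crossings.
The safety rule pushes this higher. Following every safe sequence of crossings, the most of the 6 that can be at the new quay as the barge arrives there on crossing 5 is 5 — never all 6.
So no plan with fewer than 7 crossings exists, and this one achieves 7:
1. Drover goes to the new quay with Bram and Sol.  [the old quay: Evan, Kira, Lev, Mina | the new quay: Bram, Sol]
2. Drover goes back to the old quay with Bram.  [the old quay: Bram, Evan, Kira, Lev, Mina | the new quay: Sol]
3. Drover goes to the new quay with Bram and Evan.  [the old quay: Kira, Lev, Mina | the new quay: Bram, Evan, Sol]
4. Drover goes back to the old quay with Sol.  [the old quay: Kira, Lev, Mina, Sol | the new quay: Bram, Evan]
5. Drover goes to the new quay with Kira and Mina.  [the old quay: Lev, Sol | the new quay: Bram, Evan, Kira, Mina]
6. Drover goes back to the old quay alone.  [the old quay: Lev, Sol | the new quay: Bram, Evan, Kira, Mina]
7. Drover goes to the new quay with Lev and Sol.  [the old quay: — | the new quay: Bram, Evan, Kira, Lev, Mina, Sol]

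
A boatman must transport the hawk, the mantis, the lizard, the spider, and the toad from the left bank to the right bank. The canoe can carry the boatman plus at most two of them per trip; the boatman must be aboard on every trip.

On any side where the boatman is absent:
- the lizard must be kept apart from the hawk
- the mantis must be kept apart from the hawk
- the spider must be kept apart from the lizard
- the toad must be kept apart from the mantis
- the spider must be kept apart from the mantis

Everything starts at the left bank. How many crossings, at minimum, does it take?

7

Counting alone: the boatman can take at most 2 across per trip to the right bank, so moving all 5 needs at least 3 loaded trips out, with a return between consecutive ones — at least 5 crossings.
The safety rule pushes this higher. Following every safe sequence of crossings, the most of the 5 that can be at the right bank as the canoe arrives there on crossing 5 is 4 — never all 5.
So no plan with fewer than 7 crossings exists, and this one achieves 7:
1. Boatman goes to the right bank with the lizard and the mantis.
2. Boatman goes back to the left bank alone.
3. Boatman goes to the right bank with the hawk.
4. Boatman goes back to the left bank with the lizard and the mantis.
5. Boatman goes to the right bank with the spider and the toad.
6. Boatman goes back to the left bank alone.
7. Boatman goes to the right bank with the lizard and the mantis.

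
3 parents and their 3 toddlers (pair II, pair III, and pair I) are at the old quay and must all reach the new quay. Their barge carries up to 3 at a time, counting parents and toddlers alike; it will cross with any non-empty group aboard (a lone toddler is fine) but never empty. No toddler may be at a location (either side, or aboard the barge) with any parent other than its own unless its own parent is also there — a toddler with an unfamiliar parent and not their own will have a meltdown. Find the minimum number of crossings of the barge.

Counting alone: each trip to the new quay takes at most 3 across and each return brings at least 1 back, so after t trips out (and t−1 returns) at most 3t − (t−1) of the 6 are across; that first reaches 6 at t = 3, so at least 5 crossings are needed.
The plan below uses exactly 5 crossings, so it is optimal:
1. parent II and toddler II cross → the new quay.
2. parent II crosses ← the old quay.
3. parent I, parent II, and parent III cross → the new quay.
4. toddler II crosses ← the old quay.
5. toddler I, toddler II, and toddler III cross → the new quay.

5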